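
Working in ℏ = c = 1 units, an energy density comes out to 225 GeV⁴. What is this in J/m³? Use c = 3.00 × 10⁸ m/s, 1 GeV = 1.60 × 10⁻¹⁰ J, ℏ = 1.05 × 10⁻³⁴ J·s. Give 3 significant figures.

4.72 × 10³⁹ J/m³

[E]/[L]³ = [E]⁴/(ℏc)³; restore (ℏc)⁻³.
1 GeV⁴ → 1/(ℏc)³ × (1 GeV in J)⁴ = 2.10 × 10³⁷ J/m³.
Result: 225 × 2.10 × 10³⁷ = 4.72 × 10³⁹ J/m³.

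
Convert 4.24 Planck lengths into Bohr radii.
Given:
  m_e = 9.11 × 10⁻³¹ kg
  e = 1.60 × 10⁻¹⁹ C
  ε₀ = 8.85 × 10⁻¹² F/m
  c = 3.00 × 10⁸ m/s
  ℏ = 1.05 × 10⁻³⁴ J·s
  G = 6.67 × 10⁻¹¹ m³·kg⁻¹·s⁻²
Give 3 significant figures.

Planck length: ℓ_P = √(ℏG/c³) = 1.61 × 10⁻³⁵ m
Bohr radius: a₀ = 4πε₀ℏ²/(m_e e²) = 5.26 × 10⁻¹¹ m
4.24 × 1.61 × 10⁻³⁵ / 5.26 × 10⁻¹¹ = 1.30 × 10⁻²⁴

1.30 × 10⁻²⁴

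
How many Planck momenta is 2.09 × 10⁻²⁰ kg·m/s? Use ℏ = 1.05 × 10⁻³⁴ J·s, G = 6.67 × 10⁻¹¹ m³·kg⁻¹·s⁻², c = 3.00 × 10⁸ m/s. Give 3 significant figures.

3.21 × 10⁻²¹

Planck momentum: p_P = √(ℏc³/G) = 6.52 kg·m/s.
2.09 × 10⁻²⁰ / 6.52 = 3.21 × 10⁻²¹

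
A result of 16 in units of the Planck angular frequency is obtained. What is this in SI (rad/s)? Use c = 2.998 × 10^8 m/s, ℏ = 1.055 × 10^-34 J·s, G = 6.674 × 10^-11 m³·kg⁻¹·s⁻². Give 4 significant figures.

One Planck angular frequency: ω_P = √(c⁵/(ℏG)) = 1.855 × 10^43 rad/s.
16 × 1.855 × 10^43 rad/s = 2.967 × 10^44 rad/s

2.967 × 10^44 rad/s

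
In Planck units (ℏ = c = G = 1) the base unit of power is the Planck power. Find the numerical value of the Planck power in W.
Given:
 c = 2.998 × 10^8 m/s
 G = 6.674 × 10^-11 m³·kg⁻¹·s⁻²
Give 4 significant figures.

3.629 × 10^52 W

P_P = c⁵/G
  = 2.422 × 10^42 / 6.674 × 10^-11
  = 3.629 × 10^52 W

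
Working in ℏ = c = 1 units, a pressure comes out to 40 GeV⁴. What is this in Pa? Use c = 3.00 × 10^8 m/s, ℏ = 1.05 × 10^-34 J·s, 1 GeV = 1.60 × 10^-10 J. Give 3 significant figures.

8.39 × 10^38 Pa

Pressure is [E]/[L]³ = [E]⁴/(ℏc)³.
1 GeV⁴ → 1/(ℏc)³ × (1 GeV in J)⁴ = 2.10 × 10^37 Pa.
Result: 40 × 2.10 × 10^37 = 8.39 × 10^38 Pa.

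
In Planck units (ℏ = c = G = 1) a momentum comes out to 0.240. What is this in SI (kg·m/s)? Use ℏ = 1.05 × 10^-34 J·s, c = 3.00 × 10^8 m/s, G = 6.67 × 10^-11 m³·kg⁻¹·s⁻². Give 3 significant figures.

One Planck momentum: p_P = √(ℏc³/G) = 6.52 kg·m/s.
0.240 × 6.52 kg·m/s = 1.56 kg·m/s

1.56 kg·m/s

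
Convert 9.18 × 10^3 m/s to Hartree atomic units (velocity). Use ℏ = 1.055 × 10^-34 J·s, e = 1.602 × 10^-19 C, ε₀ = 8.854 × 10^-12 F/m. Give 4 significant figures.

atomic unit of velocity: v_au = e²/(4πε₀ℏ) = 2.186 × 10^6 m/s.
9.18 × 10^3 / 2.186 × 10^6 = 4.199 × 10^-3

4.199 × 10^-3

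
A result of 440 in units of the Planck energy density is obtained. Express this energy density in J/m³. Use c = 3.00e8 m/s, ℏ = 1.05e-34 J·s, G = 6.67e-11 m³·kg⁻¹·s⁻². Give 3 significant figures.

One Planck energy density: u_P = c⁷/(ℏG²) = 4.68e113 J/m³.
440 × 4.68e113 J/m³ = 2.06e116 J/m³

2.06e116 J/m³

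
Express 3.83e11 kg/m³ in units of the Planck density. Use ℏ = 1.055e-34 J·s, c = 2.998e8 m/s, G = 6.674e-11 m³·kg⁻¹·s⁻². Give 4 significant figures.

7.431e-86

Planck density: ρ_P = c⁵/(ℏG²) = 5.154e96 kg/m³.
3.83e11 / 5.154e96 = 7.431e-86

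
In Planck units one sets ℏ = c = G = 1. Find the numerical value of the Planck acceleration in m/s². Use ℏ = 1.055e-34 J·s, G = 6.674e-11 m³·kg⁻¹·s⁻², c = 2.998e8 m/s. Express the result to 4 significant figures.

5.560e51 m/s²

a_P = √(c⁷/(ℏG))
  = √(3.092e103)
  = 5.560e51 m/s²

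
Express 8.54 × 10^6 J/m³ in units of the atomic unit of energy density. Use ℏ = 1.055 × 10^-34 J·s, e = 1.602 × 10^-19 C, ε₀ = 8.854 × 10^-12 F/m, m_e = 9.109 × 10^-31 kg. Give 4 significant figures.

atomic unit of energy density: u_au = E_h/a₀³ = m_e⁴e¹⁰/((4πε₀)⁵ℏ⁸) = 2.929 × 10^13 J/m³.
8.54 × 10^6 / 2.929 × 10^13 = 2.916 × 10^-7

2.916 × 10^-7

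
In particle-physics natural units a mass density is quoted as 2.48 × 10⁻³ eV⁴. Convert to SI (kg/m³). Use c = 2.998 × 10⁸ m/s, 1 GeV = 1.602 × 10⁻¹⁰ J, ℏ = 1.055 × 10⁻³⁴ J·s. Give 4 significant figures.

5.744 × 10⁻¹⁹ kg/m³

Mass density is [E]/(c²[L]³) = [E]⁴/(ℏ³c⁵).
1 GeV⁴ → 1/(ℏ³c⁵) × (1 GeV in J)⁴ = 2.316 × 10²⁰ kg/m³.
Convert the energy scale: 2.48 × 10⁻³ eV⁴ = 2.48 × 10⁻³⁹ GeV⁴.
Result: 2.48 × 10⁻³⁹ × 2.316 × 10²⁰ = 5.744 × 10⁻¹⁹ kg/m³.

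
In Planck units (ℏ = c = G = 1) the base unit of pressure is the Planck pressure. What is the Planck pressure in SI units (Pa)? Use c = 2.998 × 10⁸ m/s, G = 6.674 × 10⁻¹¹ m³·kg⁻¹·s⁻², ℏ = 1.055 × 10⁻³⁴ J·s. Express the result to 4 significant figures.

p_P = c⁷/(ℏG²)
  = 2.177 × 10⁵⁹ / 4.699 × 10⁻⁵⁵
  = 4.632 × 10¹¹³ Pa

4.632 × 10¹¹³ Pa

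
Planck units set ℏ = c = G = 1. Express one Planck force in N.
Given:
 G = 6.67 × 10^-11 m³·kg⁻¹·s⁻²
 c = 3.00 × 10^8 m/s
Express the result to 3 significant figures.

1.21 × 10^44 N

The unique combination of the constants set to 1 with dimensions of force is F_P = c⁴/G.
  = 8.10 × 10^33 / 6.67 × 10^-11
  = 1.21 × 10^44 N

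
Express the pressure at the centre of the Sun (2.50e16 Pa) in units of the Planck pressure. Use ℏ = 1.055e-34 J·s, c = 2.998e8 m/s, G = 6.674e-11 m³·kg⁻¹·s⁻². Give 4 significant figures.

5.397e-98

Planck pressure: p_P = c⁷/(ℏG²) = 4.632e113 Pa.
2.50e16 / 4.632e113 = 5.397e-98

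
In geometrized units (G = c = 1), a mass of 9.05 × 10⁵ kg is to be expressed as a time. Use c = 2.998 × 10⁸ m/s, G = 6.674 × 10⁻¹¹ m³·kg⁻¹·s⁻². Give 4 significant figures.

2.242 × 10⁻³⁰ s

Mass → time via G/c³.
9.05 × 10⁵ kg × (G/c³) = 2.242 × 10⁻³⁰ s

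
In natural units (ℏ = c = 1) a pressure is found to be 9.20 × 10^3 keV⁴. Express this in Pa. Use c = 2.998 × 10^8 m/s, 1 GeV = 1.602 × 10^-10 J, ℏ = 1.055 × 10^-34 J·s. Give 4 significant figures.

1.915 × 10^17 Pa

Pressure is [E]/[L]³ = [E]⁴/(ℏc)³.
1 GeV⁴ → 1/(ℏc)³ × (1 GeV in J)⁴ = 2.082 × 10^37 Pa.
Convert the energy scale: 9.20 × 10^3 keV⁴ = 9.20 × 10^-21 GeV⁴.
Result: 9.20 × 10^-21 × 2.082 × 10^37 = 1.915 × 10^17 Pa.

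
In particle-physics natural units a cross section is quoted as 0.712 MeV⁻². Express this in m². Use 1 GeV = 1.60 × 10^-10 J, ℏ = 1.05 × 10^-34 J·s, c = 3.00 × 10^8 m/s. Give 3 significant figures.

2.76 × 10^-26 m²

Area is [L]² = [E]⁻²·(ℏc)²; restore (ℏc)².
1 GeV⁻² → (ℏc)² × (1 GeV in J)⁻² = 3.88 × 10^-32 m².
Convert the energy scale: 0.712 MeV⁻² = 7.12 × 10^5 GeV⁻².
Result: 7.12 × 10^5 × 3.88 × 10^-32 = 2.76 × 10^-26 m².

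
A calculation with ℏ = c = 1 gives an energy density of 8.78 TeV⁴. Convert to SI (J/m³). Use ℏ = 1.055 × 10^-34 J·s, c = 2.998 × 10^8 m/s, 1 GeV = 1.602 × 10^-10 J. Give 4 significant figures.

1.828 × 10^50 J/m³

[E]/[L]³ = [E]⁴/(ℏc)³; restore (ℏc)⁻³.
1 GeV⁴ → 1/(ℏc)³ × (1 GeV in J)⁴ = 2.082 × 10^37 J/m³.
Convert the energy scale: 8.78 TeV⁴ = 8.78 × 10^12 GeV⁴.
Result: 8.78 × 10^12 × 2.082 × 10^37 = 1.828 × 10^50 J/m³.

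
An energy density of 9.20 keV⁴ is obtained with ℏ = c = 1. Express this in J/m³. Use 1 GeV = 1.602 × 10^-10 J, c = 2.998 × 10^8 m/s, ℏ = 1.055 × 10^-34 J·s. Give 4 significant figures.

1.915 × 10^14 J/m³

[E]/[L]³ = [E]⁴/(ℏc)³; restore (ℏc)⁻³.
1 GeV⁴ → 1/(ℏc)³ × (1 GeV in J)⁴ = 2.082 × 10^37 J/m³.
Convert the energy scale: 9.20 keV⁴ = 9.20 × 10^-24 GeV⁴.
Result: 9.20 × 10^-24 × 2.082 × 10^37 = 1.915 × 10^14 J/m³.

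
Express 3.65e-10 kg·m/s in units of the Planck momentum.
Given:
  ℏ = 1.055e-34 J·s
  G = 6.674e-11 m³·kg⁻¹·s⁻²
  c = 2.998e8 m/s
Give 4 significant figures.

5.593e-11

Planck momentum: p_P = √(ℏc³/G) = 6.527 kg·m/s.
3.65e-10 / 6.527 = 5.593e-11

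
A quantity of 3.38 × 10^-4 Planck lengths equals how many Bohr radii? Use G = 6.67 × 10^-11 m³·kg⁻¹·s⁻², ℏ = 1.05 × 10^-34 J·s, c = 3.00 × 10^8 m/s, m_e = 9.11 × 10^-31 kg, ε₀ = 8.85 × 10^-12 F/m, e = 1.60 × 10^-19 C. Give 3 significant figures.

1.04 × 10^-28

Planck length: ℓ_P = √(ℏG/c³) = 1.61 × 10^-35 m
Bohr radius: a₀ = 4πε₀ℏ²/(m_e e²) = 5.26 × 10^-11 m
3.38 × 10^-4 × 1.61 × 10^-35 / 5.26 × 10^-11 = 1.04 × 10^-28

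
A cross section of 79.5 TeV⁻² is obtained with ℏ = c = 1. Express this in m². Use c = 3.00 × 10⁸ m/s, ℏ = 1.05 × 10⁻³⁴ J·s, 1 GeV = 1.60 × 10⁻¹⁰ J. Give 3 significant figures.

3.08 × 10⁻³⁶ m²

Area is [L]² = [E]⁻²·(ℏc)²; restore (ℏc)².
1 GeV⁻² → (ℏc)² × (1 GeV in J)⁻² = 3.88 × 10⁻³² m².
Convert the energy scale: 79.5 TeV⁻² = 7.95 × 10⁻⁵ GeV⁻².
Result: 7.95 × 10⁻⁵ × 3.88 × 10⁻³² = 3.08 × 10⁻³⁶ m².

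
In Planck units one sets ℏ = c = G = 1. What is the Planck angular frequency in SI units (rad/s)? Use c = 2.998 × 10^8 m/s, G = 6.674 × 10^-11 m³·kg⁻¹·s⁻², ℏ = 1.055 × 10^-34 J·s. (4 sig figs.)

1.855 × 10^43 rad/s

ω_P = √(c⁵/(ℏG))
  = √(3.440 × 10^86)
  = 1.855 × 10^43 rad/s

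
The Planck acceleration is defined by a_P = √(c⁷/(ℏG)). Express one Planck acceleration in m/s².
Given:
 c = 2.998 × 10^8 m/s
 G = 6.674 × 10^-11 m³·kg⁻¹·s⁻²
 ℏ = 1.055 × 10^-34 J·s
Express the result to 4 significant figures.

a_P = √(c⁷/(ℏG))
  = √(3.092 × 10^103)
  = 5.560 × 10^51 m/s²

5.560 × 10^51 m/s²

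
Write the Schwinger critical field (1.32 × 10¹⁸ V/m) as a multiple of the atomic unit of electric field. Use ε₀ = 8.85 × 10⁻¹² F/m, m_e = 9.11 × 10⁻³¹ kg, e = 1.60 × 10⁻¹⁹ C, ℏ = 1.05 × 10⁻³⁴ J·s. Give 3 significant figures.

2.54 × 10⁶

atomic unit of electric field: E_au = E_h/(e a₀) = m_e²e⁵/((4πε₀)³ℏ⁴) = 5.20 × 10¹¹ V/m.
1.32 × 10¹⁸ / 5.20 × 10¹¹ = 2.54 × 10⁶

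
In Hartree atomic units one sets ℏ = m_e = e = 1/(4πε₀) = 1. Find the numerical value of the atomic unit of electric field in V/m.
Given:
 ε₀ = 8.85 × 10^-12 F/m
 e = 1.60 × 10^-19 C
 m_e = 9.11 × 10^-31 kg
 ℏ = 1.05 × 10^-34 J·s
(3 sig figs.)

E_au = E_h/(e a₀) = m_e²e⁵/((4πε₀)³ℏ⁴)
E_h = 4.38 × 10^-18 J
a₀ = 5.26 × 10^-11 m
E_h/(e·a₀) = 5.20 × 10^11 V/m

5.20 × 10^11 V/m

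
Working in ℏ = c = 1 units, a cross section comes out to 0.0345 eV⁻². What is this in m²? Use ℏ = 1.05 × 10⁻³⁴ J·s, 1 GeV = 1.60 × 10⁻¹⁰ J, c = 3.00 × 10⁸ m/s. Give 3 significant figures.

Area is [L]² = [E]⁻²·(ℏc)²; restore (ℏc)².
1 GeV⁻² → (ℏc)² × (1 GeV in J)⁻² = 3.88 × 10⁻³² m².
Convert the energy scale: 0.0345 eV⁻² = 3.45 × 10¹⁶ GeV⁻².
Result: 3.45 × 10¹⁶ × 3.88 × 10⁻³² = 1.34 × 10⁻¹⁵ m².

1.34 × 10⁻¹⁵ m²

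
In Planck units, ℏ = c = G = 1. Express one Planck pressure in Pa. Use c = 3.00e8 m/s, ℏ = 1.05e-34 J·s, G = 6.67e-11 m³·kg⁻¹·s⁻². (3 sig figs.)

4.68e113 Pa

The unique combination of the constants set to 1 with dimensions of pressure is p_P = c⁷/(ℏG²).
  = 2.19e59 / 4.67e-55
  = 4.68e113 Pa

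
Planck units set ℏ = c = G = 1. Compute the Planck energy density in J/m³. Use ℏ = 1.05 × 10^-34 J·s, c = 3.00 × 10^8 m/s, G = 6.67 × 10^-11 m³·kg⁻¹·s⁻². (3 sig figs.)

4.68 × 10^113 J/m³

Dimensional analysis gives u_P = c⁷/(ℏG²).
  = 2.19 × 10^59 / 4.67 × 10^-55
  = 4.68 × 10^113 J/m³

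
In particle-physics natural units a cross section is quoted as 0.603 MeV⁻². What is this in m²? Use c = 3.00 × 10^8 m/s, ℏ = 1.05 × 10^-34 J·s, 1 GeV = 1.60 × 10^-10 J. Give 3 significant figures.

2.34 × 10^-26 m²

Area is [L]² = [E]⁻²·(ℏc)²; restore (ℏc)².
1 GeV⁻² → (ℏc)² × (1 GeV in J)⁻² = 3.88 × 10^-32 m².
Convert the energy scale: 0.603 MeV⁻² = 6.03 × 10^5 GeV⁻².
Result: 6.03 × 10^5 × 3.88 × 10^-32 = 2.34 × 10^-26 m².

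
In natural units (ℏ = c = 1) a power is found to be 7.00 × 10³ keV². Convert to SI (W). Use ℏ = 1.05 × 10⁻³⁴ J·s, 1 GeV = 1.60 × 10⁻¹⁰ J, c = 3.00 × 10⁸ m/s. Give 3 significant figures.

1.71 × 10⁶ W

Power is [E]/[T] = [E]²/ℏ.
1 GeV² → 1/ℏ × (1 GeV in J)² = 2.44 × 10¹⁴ W.
Convert the energy scale: 7.00 × 10³ keV² = 7.00 × 10⁻⁹ GeV².
Result: 7.00 × 10⁻⁹ × 2.44 × 10¹⁴ = 1.71 × 10⁶ W.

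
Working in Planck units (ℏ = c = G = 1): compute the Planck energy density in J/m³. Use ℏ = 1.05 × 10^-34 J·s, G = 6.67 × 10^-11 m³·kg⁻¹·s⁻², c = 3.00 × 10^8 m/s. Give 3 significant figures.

The unique combination of the constants set to 1 with dimensions of energy density is u_P = c⁷/(ℏG²).
  = 2.19 × 10^59 / 4.67 × 10^-55
  = 4.68 × 10^113 J/m³

4.68 × 10^113 J/m³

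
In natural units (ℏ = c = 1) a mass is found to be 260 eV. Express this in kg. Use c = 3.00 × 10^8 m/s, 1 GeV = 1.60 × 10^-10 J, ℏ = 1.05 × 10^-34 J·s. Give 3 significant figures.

Mass is [E]/c²; divide by c².
1 GeV → 1/c² × (1 GeV in J) = 1.78 × 10^-27 kg.
Convert the energy scale: 260 eV = 2.60 × 10^-7 GeV.
Result: 2.60 × 10^-7 × 1.78 × 10^-27 = 4.62 × 10^-34 kg.

4.62 × 10^-34 kg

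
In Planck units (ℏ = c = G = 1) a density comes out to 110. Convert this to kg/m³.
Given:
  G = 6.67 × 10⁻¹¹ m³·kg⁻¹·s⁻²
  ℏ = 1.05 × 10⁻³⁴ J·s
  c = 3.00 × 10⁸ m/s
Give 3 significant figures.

5.72 × 10⁹⁸ kg/m³

One Planck density: ρ_P = c⁵/(ℏG²) = 5.20 × 10⁹⁶ kg/m³.
110 × 5.20 × 10⁹⁶ kg/m³ = 5.72 × 10⁹⁸ kg/m³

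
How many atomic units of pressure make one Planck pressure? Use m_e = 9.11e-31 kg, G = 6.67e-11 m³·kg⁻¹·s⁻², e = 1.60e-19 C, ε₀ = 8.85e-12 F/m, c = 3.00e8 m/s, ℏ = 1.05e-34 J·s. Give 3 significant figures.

Planck pressure: p_P = c⁷/(ℏG²) = 4.68e113 Pa
atomic unit of pressure: P_au = E_h/a₀³ = m_e⁴e¹⁰/((4πε₀)⁵ℏ⁸) = 3.01e13 Pa
ratio = 4.68e113 / 3.01e13 = 1.55e100

1.55e100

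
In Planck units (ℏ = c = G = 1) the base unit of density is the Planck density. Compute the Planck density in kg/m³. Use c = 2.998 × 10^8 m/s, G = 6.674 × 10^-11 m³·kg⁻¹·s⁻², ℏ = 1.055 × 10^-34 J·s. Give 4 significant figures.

5.154 × 10^96 kg/m³

ρ_P = c⁵/(ℏG²)
  = 2.422 × 10^42 / 4.699 × 10^-55
  = 5.154 × 10^96 kg/m³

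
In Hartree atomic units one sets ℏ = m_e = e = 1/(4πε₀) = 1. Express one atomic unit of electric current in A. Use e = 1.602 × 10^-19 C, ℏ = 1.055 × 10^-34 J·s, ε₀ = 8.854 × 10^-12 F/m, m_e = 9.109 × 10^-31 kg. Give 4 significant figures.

6.612 × 10^-3 A

I_au = e E_h/ℏ = m_e e⁵/((4πε₀)²ℏ³)
E_h = 4.354 × 10^-18 J
e·E_h/ℏ = 6.612 × 10^-3 A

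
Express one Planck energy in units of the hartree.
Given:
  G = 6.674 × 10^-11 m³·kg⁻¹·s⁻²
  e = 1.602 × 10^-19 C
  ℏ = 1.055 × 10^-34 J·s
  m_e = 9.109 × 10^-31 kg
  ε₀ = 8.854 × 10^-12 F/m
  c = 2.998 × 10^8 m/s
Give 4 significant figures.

4.494 × 10^26

Planck energy: E_P = √(ℏc⁵/G) = 1.957 × 10^9 J
hartree: E_h = m_e e⁴/(4πε₀ℏ)² = 4.354 × 10^-18 J
ratio = 1.957 × 10^9 / 4.354 × 10^-18 = 4.494 × 10^26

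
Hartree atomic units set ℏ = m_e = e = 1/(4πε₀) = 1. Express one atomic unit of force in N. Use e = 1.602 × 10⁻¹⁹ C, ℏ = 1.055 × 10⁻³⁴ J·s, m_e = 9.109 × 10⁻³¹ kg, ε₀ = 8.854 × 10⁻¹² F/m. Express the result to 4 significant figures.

8.220 × 10⁻⁸ N

The unique combination of the constants set to 1 with dimensions of force is F_au = E_h/a₀ = m_e²e⁶/((4πε₀)³ℏ⁴).
E_h = 4.354 × 10⁻¹⁸ J
a₀ = 5.297 × 10⁻¹¹ m
E_h/a₀ = 8.220 × 10⁻⁸ N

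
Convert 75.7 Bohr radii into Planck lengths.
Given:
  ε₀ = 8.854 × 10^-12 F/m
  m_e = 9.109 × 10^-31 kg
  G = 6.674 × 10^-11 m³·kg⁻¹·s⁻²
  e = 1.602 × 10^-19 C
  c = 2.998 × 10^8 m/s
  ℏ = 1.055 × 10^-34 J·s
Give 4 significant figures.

Bohr radius: a₀ = 4πε₀ℏ²/(m_e e²) = 5.297 × 10^-11 m
Planck length: ℓ_P = √(ℏG/c³) = 1.616 × 10^-35 m
75.7 × 5.297 × 10^-11 / 1.616 × 10^-35 = 2.481 × 10^26

2.481 × 10^26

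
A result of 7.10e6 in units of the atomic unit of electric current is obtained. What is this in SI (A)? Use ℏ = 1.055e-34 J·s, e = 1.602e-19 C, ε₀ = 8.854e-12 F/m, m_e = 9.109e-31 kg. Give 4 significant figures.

4.694e4 A

One atomic unit of electric current: I_au = e E_h/ℏ = m_e e⁵/((4πε₀)²ℏ³) = 6.612e-3 A.
7.10e6 × 6.612e-3 A = 4.694e4 A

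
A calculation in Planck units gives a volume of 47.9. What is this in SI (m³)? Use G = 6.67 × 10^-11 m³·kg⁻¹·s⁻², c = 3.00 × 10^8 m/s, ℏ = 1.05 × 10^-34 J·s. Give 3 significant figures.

2.00 × 10^-103 m³

One Planck volume: V_P = (ℏG/c³)^(3/2) = 4.18 × 10^-105 m³.
47.9 × 4.18 × 10^-105 m³ = 2.00 × 10^-103 m³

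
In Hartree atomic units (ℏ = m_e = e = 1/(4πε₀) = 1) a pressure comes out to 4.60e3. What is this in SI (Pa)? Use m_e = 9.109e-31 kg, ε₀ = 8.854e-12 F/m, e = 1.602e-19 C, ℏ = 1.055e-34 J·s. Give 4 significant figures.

One atomic unit of pressure: P_au = E_h/a₀³ = m_e⁴e¹⁰/((4πε₀)⁵ℏ⁸) = 2.929e13 Pa.
4.60e3 × 2.929e13 Pa = 1.347e17 Pa

1.347e17 Pa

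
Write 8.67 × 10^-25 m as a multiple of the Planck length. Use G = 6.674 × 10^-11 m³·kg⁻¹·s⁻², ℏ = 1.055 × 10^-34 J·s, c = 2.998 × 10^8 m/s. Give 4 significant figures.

5.363 × 10^10

Planck length: ℓ_P = √(ℏG/c³) = 1.616 × 10^-35 m.
8.67 × 10^-25 / 1.616 × 10^-35 = 5.363 × 10^10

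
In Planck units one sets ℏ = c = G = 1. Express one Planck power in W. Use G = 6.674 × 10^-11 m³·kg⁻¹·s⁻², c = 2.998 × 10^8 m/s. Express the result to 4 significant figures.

3.629 × 10^52 W

P_P = c⁵/G
  = 2.422 × 10^42 / 6.674 × 10^-11
  = 3.629 × 10^52 W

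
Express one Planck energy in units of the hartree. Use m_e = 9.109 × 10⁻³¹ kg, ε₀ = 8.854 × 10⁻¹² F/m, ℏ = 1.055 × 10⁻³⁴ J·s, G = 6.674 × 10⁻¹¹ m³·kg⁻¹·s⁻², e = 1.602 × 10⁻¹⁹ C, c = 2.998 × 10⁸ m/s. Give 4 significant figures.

Planck energy: E_P = √(ℏc⁵/G) = 1.957 × 10⁹ J
hartree: E_h = m_e e⁴/(4πε₀ℏ)² = 4.354 × 10⁻¹⁸ J
ratio = 1.957 × 10⁹ / 4.354 × 10⁻¹⁸ = 4.494 × 10²⁶

4.494 × 10²⁶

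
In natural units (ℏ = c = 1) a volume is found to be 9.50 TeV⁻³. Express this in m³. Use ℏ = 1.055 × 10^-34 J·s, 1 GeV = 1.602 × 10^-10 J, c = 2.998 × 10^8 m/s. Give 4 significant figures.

7.311 × 10^-56 m³

Volume is [L]³ = [E]⁻³·(ℏc)³.
1 GeV⁻³ → (ℏc)³ × (1 GeV in J)⁻³ = 7.696 × 10^-48 m³.
Convert the energy scale: 9.50 TeV⁻³ = 9.50 × 10^-9 GeV⁻³.
Result: 9.50 × 10^-9 × 7.696 × 10^-48 = 7.311 × 10^-56 m³.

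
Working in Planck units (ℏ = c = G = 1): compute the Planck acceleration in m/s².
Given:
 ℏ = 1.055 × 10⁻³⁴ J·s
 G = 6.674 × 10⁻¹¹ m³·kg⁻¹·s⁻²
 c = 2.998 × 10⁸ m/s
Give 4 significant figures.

Dimensional analysis gives a_P = √(c⁷/(ℏG)).
  = √(3.092 × 10¹⁰³)
  = 5.560 × 10⁵¹ m/s²

5.560 × 10⁵¹ m/s²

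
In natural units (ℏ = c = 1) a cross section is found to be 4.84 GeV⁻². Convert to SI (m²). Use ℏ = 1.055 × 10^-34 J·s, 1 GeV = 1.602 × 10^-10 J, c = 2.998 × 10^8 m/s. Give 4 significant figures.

1.887 × 10^-31 m²

Area is [L]² = [E]⁻²·(ℏc)²; restore (ℏc)².
1 GeV⁻² → (ℏc)² × (1 GeV in J)⁻² = 3.898 × 10^-32 m².
Result: 4.84 × 3.898 × 10^-32 = 1.887 × 10^-31 m².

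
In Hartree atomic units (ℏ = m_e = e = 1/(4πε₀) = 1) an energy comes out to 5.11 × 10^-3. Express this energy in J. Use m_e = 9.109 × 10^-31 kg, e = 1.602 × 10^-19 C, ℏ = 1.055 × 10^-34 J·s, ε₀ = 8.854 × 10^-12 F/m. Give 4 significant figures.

2.225 × 10^-20 J

One hartree: E_h = m_e e⁴/(4πε₀ℏ)² = 4.354 × 10^-18 J.
5.11 × 10^-3 × 4.354 × 10^-18 J = 2.225 × 10^-20 J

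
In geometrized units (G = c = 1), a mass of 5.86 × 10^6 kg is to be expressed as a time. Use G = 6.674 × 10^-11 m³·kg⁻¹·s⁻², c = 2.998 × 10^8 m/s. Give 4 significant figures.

Mass → time via G/c³.
5.86 × 10^6 kg × (G/c³) = 1.451 × 10^-29 s

1.451 × 10^-29 s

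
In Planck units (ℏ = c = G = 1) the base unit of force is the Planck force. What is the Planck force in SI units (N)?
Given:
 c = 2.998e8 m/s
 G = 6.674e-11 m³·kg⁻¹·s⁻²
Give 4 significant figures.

1.210e44 N

F_P = c⁴/G
  = 8.078e33 / 6.674e-11
  = 1.210e44 N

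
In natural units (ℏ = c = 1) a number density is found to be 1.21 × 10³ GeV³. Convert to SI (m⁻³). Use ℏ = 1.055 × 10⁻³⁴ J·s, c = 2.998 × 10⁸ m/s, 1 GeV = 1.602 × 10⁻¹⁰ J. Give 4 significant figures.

1.572 × 10⁵⁰ m⁻³

Number density is [L]⁻³ = [E]³/(ℏc)³.
1 GeV³ → 1/(ℏc)³ × (1 GeV in J)³ = 1.299 × 10⁴⁷ m⁻³.
Result: 1.21 × 10³ × 1.299 × 10⁴⁷ = 1.572 × 10⁵⁰ m⁻³.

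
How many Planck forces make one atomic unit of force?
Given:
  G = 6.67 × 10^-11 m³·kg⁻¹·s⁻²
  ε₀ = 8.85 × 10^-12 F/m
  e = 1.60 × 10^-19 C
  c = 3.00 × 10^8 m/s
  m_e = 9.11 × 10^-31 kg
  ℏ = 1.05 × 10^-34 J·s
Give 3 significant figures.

atomic unit of force: F_au = E_h/a₀ = m_e²e⁶/((4πε₀)³ℏ⁴) = 8.33 × 10^-8 N
Planck force: F_P = c⁴/G = 1.21 × 10^44 N
ratio = 8.33 × 10^-8 / 1.21 × 10^44 = 6.86 × 10^-52

6.86 × 10^-52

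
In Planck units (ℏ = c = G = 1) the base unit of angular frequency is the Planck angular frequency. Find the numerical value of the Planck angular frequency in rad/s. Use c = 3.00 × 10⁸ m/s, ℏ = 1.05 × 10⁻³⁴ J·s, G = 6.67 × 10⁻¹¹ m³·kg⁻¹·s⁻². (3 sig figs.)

ω_P = √(c⁵/(ℏG))
  = √(3.47 × 10⁸⁶)
  = 1.86 × 10⁴³ rad/s

1.86 × 10⁴³ rad/s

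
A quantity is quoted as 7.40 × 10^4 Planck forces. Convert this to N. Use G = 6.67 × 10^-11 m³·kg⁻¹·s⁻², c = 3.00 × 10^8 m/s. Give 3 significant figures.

8.99 × 10^48 N

One Planck force: F_P = c⁴/G = 1.21 × 10^44 N.
7.40 × 10^4 × 1.21 × 10^44 N = 8.99 × 10^48 N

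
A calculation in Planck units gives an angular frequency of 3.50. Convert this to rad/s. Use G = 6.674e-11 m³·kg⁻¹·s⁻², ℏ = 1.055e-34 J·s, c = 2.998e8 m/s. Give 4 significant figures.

6.491e43 rad/s

One Planck angular frequency: ω_P = √(c⁵/(ℏG)) = 1.855e43 rad/s.
3.50 × 1.855e43 rad/s = 6.491e43 rad/s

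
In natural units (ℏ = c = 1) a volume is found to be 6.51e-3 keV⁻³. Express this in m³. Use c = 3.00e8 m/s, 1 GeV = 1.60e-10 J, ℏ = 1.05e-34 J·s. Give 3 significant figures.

4.97e-32 m³

Volume is [L]³ = [E]⁻³·(ℏc)³.
1 GeV⁻³ → (ℏc)³ × (1 GeV in J)⁻³ = 7.63e-48 m³.
Convert the energy scale: 6.51e-3 keV⁻³ = 6.51e15 GeV⁻³.
Result: 6.51e15 × 7.63e-48 = 4.97e-32 m³.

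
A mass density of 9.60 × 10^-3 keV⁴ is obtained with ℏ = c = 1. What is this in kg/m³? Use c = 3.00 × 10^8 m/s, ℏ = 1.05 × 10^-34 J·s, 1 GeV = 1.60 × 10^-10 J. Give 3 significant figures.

Mass density is [E]/(c²[L]³) = [E]⁴/(ℏ³c⁵).
1 GeV⁴ → 1/(ℏ³c⁵) × (1 GeV in J)⁴ = 2.33 × 10^20 kg/m³.
Convert the energy scale: 9.60 × 10^-3 keV⁴ = 9.60 × 10^-27 GeV⁴.
Result: 9.60 × 10^-27 × 2.33 × 10^20 = 2.24 × 10^-6 kg/m³.

2.24 × 10^-6 kg/m³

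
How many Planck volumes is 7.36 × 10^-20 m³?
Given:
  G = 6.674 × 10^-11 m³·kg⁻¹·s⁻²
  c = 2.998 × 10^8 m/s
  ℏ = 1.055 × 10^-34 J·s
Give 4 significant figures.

1.742 × 10^85

Planck volume: V_P = (ℏG/c³)^(3/2) = 4.224 × 10^-105 m³.
7.36 × 10^-20 / 4.224 × 10^-105 = 1.742 × 10^85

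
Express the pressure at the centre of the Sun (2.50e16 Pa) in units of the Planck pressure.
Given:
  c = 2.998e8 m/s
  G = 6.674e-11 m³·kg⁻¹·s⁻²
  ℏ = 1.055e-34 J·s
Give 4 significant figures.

Planck pressure: p_P = c⁷/(ℏG²) = 4.632e113 Pa.
2.50e16 / 4.632e113 = 5.397e-98

5.397e-98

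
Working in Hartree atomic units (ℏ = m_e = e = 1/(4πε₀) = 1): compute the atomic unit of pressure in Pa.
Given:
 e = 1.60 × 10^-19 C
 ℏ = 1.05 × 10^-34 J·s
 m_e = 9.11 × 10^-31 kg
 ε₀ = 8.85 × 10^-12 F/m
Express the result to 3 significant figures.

3.01 × 10^13 Pa

Dimensional analysis gives P_au = E_h/a₀³ = m_e⁴e¹⁰/((4πε₀)⁵ℏ⁸).
E_h = 4.38 × 10^-18 J
a₀ = 5.26 × 10^-11 m
E_h/a₀³ = 3.01 × 10^13 Pa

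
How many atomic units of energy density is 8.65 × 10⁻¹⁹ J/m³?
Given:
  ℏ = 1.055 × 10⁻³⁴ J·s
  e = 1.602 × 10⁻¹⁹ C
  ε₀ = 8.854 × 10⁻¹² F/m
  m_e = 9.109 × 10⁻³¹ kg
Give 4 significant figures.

2.953 × 10⁻³²

atomic unit of energy density: u_au = E_h/a₀³ = m_e⁴e¹⁰/((4πε₀)⁵ℏ⁸) = 2.929 × 10¹³ J/m³.
8.65 × 10⁻¹⁹ / 2.929 × 10¹³ = 2.953 × 10⁻³²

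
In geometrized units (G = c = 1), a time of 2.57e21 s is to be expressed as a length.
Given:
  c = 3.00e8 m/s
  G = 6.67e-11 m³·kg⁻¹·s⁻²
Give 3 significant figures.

7.71e29 m

Time → length via c.
2.57e21 s × (c) = 7.71e29 m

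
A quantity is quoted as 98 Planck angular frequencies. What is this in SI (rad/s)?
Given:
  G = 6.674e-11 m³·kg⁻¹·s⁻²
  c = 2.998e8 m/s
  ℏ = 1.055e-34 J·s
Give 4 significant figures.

One Planck angular frequency: ω_P = √(c⁵/(ℏG)) = 1.855e43 rad/s.
98 × 1.855e43 rad/s = 1.818e45 rad/s

1.818e45 rad/s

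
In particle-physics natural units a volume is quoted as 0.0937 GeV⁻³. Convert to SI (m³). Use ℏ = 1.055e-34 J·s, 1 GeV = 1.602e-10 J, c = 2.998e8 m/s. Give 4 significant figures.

Volume is [L]³ = [E]⁻³·(ℏc)³.
1 GeV⁻³ → (ℏc)³ × (1 GeV in J)⁻³ = 7.696e-48 m³.
Result: 0.0937 × 7.696e-48 = 7.211e-49 m³.

7.211e-49 m³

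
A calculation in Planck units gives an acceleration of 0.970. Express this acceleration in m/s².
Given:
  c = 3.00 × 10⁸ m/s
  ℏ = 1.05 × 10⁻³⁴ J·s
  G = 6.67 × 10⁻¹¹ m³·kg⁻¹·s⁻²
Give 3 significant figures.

5.42 × 10⁵¹ m/s²

One Planck acceleration: a_P = √(c⁷/(ℏG)) = 5.59 × 10⁵¹ m/s².
0.970 × 5.59 × 10⁵¹ m/s² = 5.42 × 10⁵¹ m/s²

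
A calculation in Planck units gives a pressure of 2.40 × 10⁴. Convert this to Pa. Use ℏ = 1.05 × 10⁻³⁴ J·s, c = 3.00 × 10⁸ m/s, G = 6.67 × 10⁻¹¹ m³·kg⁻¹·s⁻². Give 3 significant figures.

1.12 × 10¹¹⁸ Pa

One Planck pressure: p_P = c⁷/(ℏG²) = 4.68 × 10¹¹³ Pa.
2.40 × 10⁴ × 4.68 × 10¹¹³ Pa = 1.12 × 10¹¹⁸ Pa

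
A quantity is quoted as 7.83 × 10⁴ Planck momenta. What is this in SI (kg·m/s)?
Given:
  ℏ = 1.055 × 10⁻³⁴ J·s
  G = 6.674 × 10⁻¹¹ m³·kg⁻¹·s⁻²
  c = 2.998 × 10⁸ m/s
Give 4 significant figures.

One Planck momentum: p_P = √(ℏc³/G) = 6.527 kg·m/s.
7.83 × 10⁴ × 6.527 kg·m/s = 5.110 × 10⁵ kg·m/s

5.110 × 10⁵ kg·m/s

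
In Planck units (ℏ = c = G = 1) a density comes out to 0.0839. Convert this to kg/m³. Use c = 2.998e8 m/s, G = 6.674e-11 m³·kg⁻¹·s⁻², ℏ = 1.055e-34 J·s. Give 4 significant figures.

One Planck density: ρ_P = c⁵/(ℏG²) = 5.154e96 kg/m³.
0.0839 × 5.154e96 kg/m³ = 4.324e95 kg/m³

4.324e95 kg/m³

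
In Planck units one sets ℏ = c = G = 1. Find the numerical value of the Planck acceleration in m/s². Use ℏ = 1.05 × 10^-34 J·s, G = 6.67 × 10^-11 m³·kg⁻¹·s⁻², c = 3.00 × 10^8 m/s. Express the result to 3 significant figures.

5.59 × 10^51 m/s²

a_P = √(c⁷/(ℏG))
  = √(3.12 × 10^103)
  = 5.59 × 10^51 m/s²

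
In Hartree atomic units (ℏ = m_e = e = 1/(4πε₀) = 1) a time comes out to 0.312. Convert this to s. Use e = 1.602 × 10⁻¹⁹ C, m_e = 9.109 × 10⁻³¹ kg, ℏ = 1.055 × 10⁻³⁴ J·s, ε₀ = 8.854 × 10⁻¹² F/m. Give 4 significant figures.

7.559 × 10⁻¹⁸ s

One atomic unit of time: τ_au = (4πε₀)²ℏ³/(m_e e⁴) = 2.423 × 10⁻¹⁷ s.
0.312 × 2.423 × 10⁻¹⁷ s = 7.559 × 10⁻¹⁸ s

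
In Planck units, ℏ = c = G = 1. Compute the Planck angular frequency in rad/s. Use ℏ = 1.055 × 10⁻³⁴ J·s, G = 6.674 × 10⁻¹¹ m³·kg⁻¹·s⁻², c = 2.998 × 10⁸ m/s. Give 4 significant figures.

The unique combination of the constants set to 1 with dimensions of angular frequency is ω_P = √(c⁵/(ℏG)).
  = √(3.440 × 10⁸⁶)
  = 1.855 × 10⁴³ rad/s

1.855 × 10⁴³ rad/s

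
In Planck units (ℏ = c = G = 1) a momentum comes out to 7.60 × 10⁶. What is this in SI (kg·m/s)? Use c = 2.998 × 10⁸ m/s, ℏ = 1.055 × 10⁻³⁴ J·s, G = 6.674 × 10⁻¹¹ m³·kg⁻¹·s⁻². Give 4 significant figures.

One Planck momentum: p_P = √(ℏc³/G) = 6.527 kg·m/s.
7.60 × 10⁶ × 6.527 kg·m/s = 4.960 × 10⁷ kg·m/s

4.960 × 10⁷ kg·m/s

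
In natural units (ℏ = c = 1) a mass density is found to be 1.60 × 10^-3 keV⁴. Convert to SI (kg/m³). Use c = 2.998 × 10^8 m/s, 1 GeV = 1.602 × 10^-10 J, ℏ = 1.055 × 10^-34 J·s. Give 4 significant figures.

3.706 × 10^-7 kg/m³

Mass density is [E]/(c²[L]³) = [E]⁴/(ℏ³c⁵).
1 GeV⁴ → 1/(ℏ³c⁵) × (1 GeV in J)⁴ = 2.316 × 10^20 kg/m³.
Convert the energy scale: 1.60 × 10^-3 keV⁴ = 1.60 × 10^-27 GeV⁴.
Result: 1.60 × 10^-27 × 2.316 × 10^20 = 3.706 × 10^-7 kg/m³.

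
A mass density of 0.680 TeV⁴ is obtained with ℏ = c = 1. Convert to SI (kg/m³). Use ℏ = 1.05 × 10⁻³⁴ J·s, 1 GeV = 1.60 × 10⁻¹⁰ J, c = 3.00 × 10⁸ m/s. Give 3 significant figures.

1.58 × 10³² kg/m³

Mass density is [E]/(c²[L]³) = [E]⁴/(ℏ³c⁵).
1 GeV⁴ → 1/(ℏ³c⁵) × (1 GeV in J)⁴ = 2.33 × 10²⁰ kg/m³.
Convert the energy scale: 0.680 TeV⁴ = 6.80 × 10¹¹ GeV⁴.
Result: 6.80 × 10¹¹ × 2.33 × 10²⁰ = 1.58 × 10³² kg/m³.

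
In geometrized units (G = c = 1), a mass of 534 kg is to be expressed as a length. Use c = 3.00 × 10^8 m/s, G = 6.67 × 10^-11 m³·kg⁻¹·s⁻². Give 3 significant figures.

In G = c = 1 units mass has dimensions of length; the conversion factor is G/c².
534 kg × (G/c²) = 3.96 × 10^-25 m

3.96 × 10^-25 m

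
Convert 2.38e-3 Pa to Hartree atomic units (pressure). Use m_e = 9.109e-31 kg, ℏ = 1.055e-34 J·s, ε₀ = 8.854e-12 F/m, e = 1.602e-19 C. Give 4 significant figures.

8.125e-17

atomic unit of pressure: P_au = E_h/a₀³ = m_e⁴e¹⁰/((4πε₀)⁵ℏ⁸) = 2.929e13 Pa.
2.38e-3 / 2.929e13 = 8.125e-17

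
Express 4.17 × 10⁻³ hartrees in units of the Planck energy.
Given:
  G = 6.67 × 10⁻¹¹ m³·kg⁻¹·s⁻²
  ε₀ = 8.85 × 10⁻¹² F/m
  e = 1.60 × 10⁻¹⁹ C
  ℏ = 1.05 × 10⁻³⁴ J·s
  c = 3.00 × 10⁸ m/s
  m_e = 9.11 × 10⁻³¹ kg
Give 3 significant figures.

9.34 × 10⁻³⁰

hartree: E_h = m_e e⁴/(4πε₀ℏ)² = 4.38 × 10⁻¹⁸ J
Planck energy: E_P = √(ℏc⁵/G) = 1.96 × 10⁹ J
4.17 × 10⁻³ × 4.38 × 10⁻¹⁸ / 1.96 × 10⁹ = 9.34 × 10⁻³⁰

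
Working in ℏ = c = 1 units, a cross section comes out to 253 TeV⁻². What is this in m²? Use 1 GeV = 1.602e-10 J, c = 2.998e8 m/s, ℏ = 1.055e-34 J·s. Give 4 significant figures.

Area is [L]² = [E]⁻²·(ℏc)²; restore (ℏc)².
1 GeV⁻² → (ℏc)² × (1 GeV in J)⁻² = 3.898e-32 m².
Convert the energy scale: 253 TeV⁻² = 2.53e-4 GeV⁻².
Result: 2.53e-4 × 3.898e-32 = 9.862e-36 m².

9.862e-36 m²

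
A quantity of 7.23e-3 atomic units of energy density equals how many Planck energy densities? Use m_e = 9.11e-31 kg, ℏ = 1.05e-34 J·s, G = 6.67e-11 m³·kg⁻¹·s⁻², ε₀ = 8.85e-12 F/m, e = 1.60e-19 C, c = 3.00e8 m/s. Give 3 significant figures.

atomic unit of energy density: u_au = E_h/a₀³ = m_e⁴e¹⁰/((4πε₀)⁵ℏ⁸) = 3.01e13 J/m³
Planck energy density: u_P = c⁷/(ℏG²) = 4.68e113 J/m³
7.23e-3 × 3.01e13 / 4.68e113 = 4.65e-103

4.65e-103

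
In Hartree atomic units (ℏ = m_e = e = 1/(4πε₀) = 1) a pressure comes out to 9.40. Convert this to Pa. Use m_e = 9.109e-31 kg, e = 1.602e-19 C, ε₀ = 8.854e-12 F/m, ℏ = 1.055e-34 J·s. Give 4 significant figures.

One atomic unit of pressure: P_au = E_h/a₀³ = m_e⁴e¹⁰/((4πε₀)⁵ℏ⁸) = 2.929e13 Pa.
9.40 × 2.929e13 Pa = 2.753e14 Pa

2.753e14 Pa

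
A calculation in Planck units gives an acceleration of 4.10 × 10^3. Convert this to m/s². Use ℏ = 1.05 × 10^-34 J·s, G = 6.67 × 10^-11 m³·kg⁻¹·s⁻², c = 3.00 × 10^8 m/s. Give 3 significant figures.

One Planck acceleration: a_P = √(c⁷/(ℏG)) = 5.59 × 10^51 m/s².
4.10 × 10^3 × 5.59 × 10^51 m/s² = 2.29 × 10^55 m/s²

2.29 × 10^55 m/s²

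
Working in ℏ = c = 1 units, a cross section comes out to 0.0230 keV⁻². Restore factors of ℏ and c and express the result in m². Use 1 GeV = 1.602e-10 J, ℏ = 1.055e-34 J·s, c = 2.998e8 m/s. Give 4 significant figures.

8.965e-22 m²

Area is [L]² = [E]⁻²·(ℏc)²; restore (ℏc)².
1 GeV⁻² → (ℏc)² × (1 GeV in J)⁻² = 3.898e-32 m².
Convert the energy scale: 0.0230 keV⁻² = 2.30e10 GeV⁻².
Result: 2.30e10 × 3.898e-32 = 8.965e-22 m².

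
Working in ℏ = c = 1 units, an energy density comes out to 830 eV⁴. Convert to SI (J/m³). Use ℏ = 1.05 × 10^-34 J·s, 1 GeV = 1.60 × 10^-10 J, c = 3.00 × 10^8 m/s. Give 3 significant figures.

1.74 × 10^4 J/m³

[E]/[L]³ = [E]⁴/(ℏc)³; restore (ℏc)⁻³.
1 GeV⁴ → 1/(ℏc)³ × (1 GeV in J)⁴ = 2.10 × 10^37 J/m³.
Convert the energy scale: 830 eV⁴ = 8.30 × 10^-34 GeV⁴.
Result: 8.30 × 10^-34 × 2.10 × 10^37 = 1.74 × 10^4 J/m³.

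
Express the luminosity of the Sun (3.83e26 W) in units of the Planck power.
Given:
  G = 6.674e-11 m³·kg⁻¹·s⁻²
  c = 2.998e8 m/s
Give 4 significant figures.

Planck power: P_P = c⁵/G = 3.629e52 W.
3.83e26 / 3.629e52 = 1.055e-26

1.055e-26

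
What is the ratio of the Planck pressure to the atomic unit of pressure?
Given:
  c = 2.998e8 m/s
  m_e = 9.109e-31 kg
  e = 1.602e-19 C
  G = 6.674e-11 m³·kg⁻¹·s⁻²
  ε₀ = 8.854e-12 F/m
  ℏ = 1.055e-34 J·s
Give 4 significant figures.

1.581e100

Planck pressure: p_P = c⁷/(ℏG²) = 4.632e113 Pa
atomic unit of pressure: P_au = E_h/a₀³ = m_e⁴e¹⁰/((4πε₀)⁵ℏ⁸) = 2.929e13 Pa
ratio = 4.632e113 / 2.929e13 = 1.581e100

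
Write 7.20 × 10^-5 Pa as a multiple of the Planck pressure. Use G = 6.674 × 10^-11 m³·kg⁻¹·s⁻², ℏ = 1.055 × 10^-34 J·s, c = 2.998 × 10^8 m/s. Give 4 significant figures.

1.554 × 10^-118

Planck pressure: p_P = c⁷/(ℏG²) = 4.632 × 10^113 Pa.
7.20 × 10^-5 / 4.632 × 10^113 = 1.554 × 10^-118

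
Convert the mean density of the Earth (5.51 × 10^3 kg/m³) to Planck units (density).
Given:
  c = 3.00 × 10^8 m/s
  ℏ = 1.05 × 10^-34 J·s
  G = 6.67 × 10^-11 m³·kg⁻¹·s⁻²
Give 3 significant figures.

1.06 × 10^-93

Planck density: ρ_P = c⁵/(ℏG²) = 5.20 × 10^96 kg/m³.
5.51 × 10^3 / 5.20 × 10^96 = 1.06 × 10^-93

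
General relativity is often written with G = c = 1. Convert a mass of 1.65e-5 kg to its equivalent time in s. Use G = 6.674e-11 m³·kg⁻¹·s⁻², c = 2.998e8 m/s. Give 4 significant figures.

4.087e-41 s

Mass → time via G/c³.
1.65e-5 kg × (G/c³) = 4.087e-41 s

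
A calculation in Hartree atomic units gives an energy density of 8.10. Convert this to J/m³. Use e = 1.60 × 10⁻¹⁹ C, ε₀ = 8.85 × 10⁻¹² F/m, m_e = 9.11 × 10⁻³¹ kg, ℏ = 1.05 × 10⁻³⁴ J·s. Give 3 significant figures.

One atomic unit of energy density: u_au = E_h/a₀³ = m_e⁴e¹⁰/((4πε₀)⁵ℏ⁸) = 3.01 × 10¹³ J/m³.
8.10 × 3.01 × 10¹³ J/m³ = 2.44 × 10¹⁴ J/m³

2.44 × 10¹⁴ J/m³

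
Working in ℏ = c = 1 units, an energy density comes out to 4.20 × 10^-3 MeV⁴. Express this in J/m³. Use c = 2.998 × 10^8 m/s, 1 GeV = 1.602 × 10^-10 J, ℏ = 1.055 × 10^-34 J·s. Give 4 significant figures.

[E]/[L]³ = [E]⁴/(ℏc)³; restore (ℏc)⁻³.
1 GeV⁴ → 1/(ℏc)³ × (1 GeV in J)⁴ = 2.082 × 10^37 J/m³.
Convert the energy scale: 4.20 × 10^-3 MeV⁴ = 4.20 × 10^-15 GeV⁴.
Result: 4.20 × 10^-15 × 2.082 × 10^37 = 8.743 × 10^22 J/m³.

8.743 × 10^22 J/m³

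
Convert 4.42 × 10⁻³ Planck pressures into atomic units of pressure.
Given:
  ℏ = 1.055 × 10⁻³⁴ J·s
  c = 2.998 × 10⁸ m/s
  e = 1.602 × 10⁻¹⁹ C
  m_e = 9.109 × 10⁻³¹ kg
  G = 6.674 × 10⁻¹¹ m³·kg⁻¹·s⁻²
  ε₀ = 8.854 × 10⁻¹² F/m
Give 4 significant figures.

6.990 × 10⁹⁷

Planck pressure: p_P = c⁷/(ℏG²) = 4.632 × 10¹¹³ Pa
atomic unit of pressure: P_au = E_h/a₀³ = m_e⁴e¹⁰/((4πε₀)⁵ℏ⁸) = 2.929 × 10¹³ Pa
4.42 × 10⁻³ × 4.632 × 10¹¹³ / 2.929 × 10¹³ = 6.990 × 10⁹⁷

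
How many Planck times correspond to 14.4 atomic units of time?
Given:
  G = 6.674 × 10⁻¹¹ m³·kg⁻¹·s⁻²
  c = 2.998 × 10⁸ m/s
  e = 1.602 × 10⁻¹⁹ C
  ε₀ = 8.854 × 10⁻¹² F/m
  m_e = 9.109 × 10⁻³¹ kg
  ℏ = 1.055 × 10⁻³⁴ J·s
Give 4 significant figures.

atomic unit of time: τ_au = (4πε₀)²ℏ³/(m_e e⁴) = 2.423 × 10⁻¹⁷ s
Planck time: t_P = √(ℏG/c⁵) = 5.392 × 10⁻⁴⁴ s
14.4 × 2.423 × 10⁻¹⁷ / 5.392 × 10⁻⁴⁴ = 6.471 × 10²⁷

6.471 × 10²⁷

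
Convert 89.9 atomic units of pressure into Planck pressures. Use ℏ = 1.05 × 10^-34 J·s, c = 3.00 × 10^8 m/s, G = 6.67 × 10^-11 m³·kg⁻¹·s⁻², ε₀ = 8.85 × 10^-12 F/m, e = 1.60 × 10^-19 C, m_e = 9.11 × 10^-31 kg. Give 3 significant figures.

5.79 × 10^-99

atomic unit of pressure: P_au = E_h/a₀³ = m_e⁴e¹⁰/((4πε₀)⁵ℏ⁸) = 3.01 × 10^13 Pa
Planck pressure: p_P = c⁷/(ℏG²) = 4.68 × 10^113 Pa
89.9 × 3.01 × 10^13 / 4.68 × 10^113 = 5.79 × 10^-99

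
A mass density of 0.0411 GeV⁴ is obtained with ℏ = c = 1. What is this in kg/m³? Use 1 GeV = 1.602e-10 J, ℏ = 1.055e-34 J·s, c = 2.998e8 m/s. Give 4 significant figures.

9.519e18 kg/m³

Mass density is [E]/(c²[L]³) = [E]⁴/(ℏ³c⁵).
1 GeV⁴ → 1/(ℏ³c⁵) × (1 GeV in J)⁴ = 2.316e20 kg/m³.
Result: 0.0411 × 2.316e20 = 9.519e18 kg/m³.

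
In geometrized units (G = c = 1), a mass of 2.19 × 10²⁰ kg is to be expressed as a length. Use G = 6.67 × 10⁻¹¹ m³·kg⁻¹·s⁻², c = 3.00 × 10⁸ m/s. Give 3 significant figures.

In G = c = 1 units mass has dimensions of length; the conversion factor is G/c².
2.19 × 10²⁰ kg × (G/c²) = 1.62 × 10⁻⁷ m

1.62 × 10⁻⁷ m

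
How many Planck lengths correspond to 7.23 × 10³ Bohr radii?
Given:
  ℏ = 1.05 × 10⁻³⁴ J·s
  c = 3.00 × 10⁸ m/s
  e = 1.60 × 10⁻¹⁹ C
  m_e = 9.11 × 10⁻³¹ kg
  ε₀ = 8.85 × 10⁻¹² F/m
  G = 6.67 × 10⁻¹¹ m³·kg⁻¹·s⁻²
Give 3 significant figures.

Bohr radius: a₀ = 4πε₀ℏ²/(m_e e²) = 5.26 × 10⁻¹¹ m
Planck length: ℓ_P = √(ℏG/c³) = 1.61 × 10⁻³⁵ m
7.23 × 10³ × 5.26 × 10⁻¹¹ / 1.61 × 10⁻³⁵ = 2.36 × 10²⁸

2.36 × 10²⁸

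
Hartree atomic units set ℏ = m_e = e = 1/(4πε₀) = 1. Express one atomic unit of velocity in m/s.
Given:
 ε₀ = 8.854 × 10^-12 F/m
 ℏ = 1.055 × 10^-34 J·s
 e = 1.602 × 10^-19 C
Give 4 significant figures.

2.186 × 10^6 m/s

Dimensional analysis gives v_au = e²/(4πε₀ℏ).
  = 2.566 × 10^-38 / 1.174 × 10^-44
  = 2.186 × 10^6 m/s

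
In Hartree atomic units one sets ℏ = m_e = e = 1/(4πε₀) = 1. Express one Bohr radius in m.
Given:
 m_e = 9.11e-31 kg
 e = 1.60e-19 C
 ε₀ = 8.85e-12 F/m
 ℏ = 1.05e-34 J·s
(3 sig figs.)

5.26e-11 m

a₀ = 4πε₀ℏ²/(m_e e²)
  = 1.23e-78 / 2.33e-68
  = 5.26e-11 m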